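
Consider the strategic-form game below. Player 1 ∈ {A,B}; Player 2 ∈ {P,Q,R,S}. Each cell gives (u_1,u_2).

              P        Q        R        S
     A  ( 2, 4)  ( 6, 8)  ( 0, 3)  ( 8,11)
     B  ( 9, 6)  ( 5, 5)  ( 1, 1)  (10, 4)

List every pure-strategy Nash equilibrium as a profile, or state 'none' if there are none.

(A,P): not NE [P1→B gives 9>2; P2→S gives 11>4]
(A,Q): not NE [P2→S gives 11>8]
(A,R): not NE [P1→B gives 1>0; P2→S gives 11>3]
(A,S): not NE [P1→B gives 10>8]
(B,P): NE
(B,Q): not NE [P1→A gives 6>5; P2→P gives 6>5]
(B,R): not NE [P2→P gives 6>1]
(B,S): not NE [P2→P gives 6>4]

Nash profiles: (B,P)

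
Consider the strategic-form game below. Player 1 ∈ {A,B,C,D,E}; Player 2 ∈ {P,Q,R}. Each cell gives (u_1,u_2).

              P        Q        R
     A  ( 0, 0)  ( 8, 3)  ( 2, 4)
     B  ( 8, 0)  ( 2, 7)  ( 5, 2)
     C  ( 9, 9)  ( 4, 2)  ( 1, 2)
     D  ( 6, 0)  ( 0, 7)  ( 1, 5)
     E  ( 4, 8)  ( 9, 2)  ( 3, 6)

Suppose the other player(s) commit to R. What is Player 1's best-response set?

u_1(A vs R) = 2
u_1(B vs R) = 5
u_1(C vs R) = 1
u_1(D vs R) = 1
u_1(E vs R) = 3
max payoff 5 at {B}

argmax u_1 = {B}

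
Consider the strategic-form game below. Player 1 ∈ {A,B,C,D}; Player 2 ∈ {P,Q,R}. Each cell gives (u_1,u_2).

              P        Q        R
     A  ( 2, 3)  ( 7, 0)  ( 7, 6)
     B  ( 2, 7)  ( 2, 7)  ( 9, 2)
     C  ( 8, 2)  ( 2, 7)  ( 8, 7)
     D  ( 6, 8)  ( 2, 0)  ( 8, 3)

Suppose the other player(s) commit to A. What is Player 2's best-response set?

P2 best: {R}

u_2(P vs A) = 3
u_2(Q vs A) = 0
u_2(R vs A) = 6
max payoff 6 at {R}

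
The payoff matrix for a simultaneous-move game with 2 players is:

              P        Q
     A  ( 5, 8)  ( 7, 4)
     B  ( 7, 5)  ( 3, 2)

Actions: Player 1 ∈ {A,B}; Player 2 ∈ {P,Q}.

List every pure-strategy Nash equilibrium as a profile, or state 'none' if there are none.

NE set: (B,P)

(A,P): not NE [P1→B gives 7>5]
(A,Q): not NE [P2→P gives 8>4]
(B,P): NE
(B,Q): not NE [P1→A gives 7>3; P2→P gives 5>2]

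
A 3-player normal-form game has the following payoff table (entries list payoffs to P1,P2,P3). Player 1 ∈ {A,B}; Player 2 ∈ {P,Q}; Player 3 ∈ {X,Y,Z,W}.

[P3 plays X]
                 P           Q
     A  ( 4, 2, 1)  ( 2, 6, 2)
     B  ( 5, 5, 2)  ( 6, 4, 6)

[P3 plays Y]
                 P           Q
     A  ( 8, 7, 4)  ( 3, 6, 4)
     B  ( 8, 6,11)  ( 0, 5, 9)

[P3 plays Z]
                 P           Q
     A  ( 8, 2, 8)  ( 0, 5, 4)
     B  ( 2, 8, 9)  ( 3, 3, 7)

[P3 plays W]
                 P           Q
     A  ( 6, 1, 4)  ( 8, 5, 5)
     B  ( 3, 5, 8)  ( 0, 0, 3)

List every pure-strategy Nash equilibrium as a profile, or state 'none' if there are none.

Nash profiles: (A,Q,W), (B,P,Y)

(A,P,X): not NE [P1→B gives 5>4; P2→Q gives 6>2; P3→Z gives 8>1]
(A,P,Y): not NE [P3→Z gives 8>4]
(A,P,Z): not NE [P2→Q gives 5>2]
(A,P,W): not NE [P2→Q gives 5>1; P3→Z gives 8>4]
(A,Q,X): not NE [P1→B gives 6>2; P3→W gives 5>2]
(A,Q,Y): not NE [P2→P gives 7>6; P3→W gives 5>4]
(A,Q,Z): not NE [P1→B gives 3>0; P3→W gives 5>4]
(A,Q,W): NE
(B,P,X): not NE [P3→Y gives 11>2]
(B,P,Y): NE
(B,P,Z): not NE [P1→A gives 8>2; P3→Y gives 11>9]
(B,P,W): not NE [P1→A gives 6>3; P3→Y gives 11>8]
(B,Q,X): not NE [P2→P gives 5>4; P3→Y gives 9>6]
(B,Q,Y): not NE [P1→A gives 3>0; P2→P gives 6>5]
(B,Q,Z): not NE [P2→P gives 8>3; P3→Y gives 9>7]
(B,Q,W): not NE [P1→A gives 8>0; P2→P gives 5>0; P3→Y gives 9>3]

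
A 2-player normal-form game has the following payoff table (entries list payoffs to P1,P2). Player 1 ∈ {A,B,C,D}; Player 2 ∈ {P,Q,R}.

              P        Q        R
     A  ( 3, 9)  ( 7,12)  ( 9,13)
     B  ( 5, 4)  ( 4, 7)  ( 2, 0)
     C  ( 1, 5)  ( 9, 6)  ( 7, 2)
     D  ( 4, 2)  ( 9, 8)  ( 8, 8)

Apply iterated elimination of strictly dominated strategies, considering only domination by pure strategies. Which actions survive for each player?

P2 drop P (Q beats it: A:12>9 B:7>4 C:6>5 D:8>2)
P1 drop B (A beats it: Q:7>4 R:9>2)
P1→{A,C,D} P2→{Q,R}

Remaining: P1:{A,C,D} P2:{Q,R}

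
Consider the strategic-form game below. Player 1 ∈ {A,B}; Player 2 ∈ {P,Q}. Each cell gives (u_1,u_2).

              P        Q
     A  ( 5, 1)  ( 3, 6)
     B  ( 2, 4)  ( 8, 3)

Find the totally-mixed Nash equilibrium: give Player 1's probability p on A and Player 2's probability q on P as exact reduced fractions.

p=1/6, q=5/8

P1 indiff ⇒ q·5+(1-q)·3 = q·2+(1-q)·8 ⇒ q(3) = (1-q)(5) ⇒ q = 5/8
P2 indiff ⇒ p·1+(1-p)·4 = p·6+(1-p)·3 ⇒ p(-5) = (1-p)(-1) ⇒ p = 1/6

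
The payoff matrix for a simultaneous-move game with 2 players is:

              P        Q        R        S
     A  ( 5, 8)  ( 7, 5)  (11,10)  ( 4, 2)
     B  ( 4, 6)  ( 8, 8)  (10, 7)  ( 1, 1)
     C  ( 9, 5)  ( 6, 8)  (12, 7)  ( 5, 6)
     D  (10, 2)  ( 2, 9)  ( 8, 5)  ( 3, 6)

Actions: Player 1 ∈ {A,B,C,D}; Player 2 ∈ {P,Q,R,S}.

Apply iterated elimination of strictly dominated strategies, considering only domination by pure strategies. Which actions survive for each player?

IESDS → P1:{A,B,C} P2:{Q,R}

P2 drop P (R beats it: A:10>8 B:7>6 C:7>5 D:5>2)
P1 drop D (A beats it: Q:7>2 R:11>8 S:4>3)
P2 drop S (Q beats it: A:5>2 B:8>1 C:8>6)
P1→{A,B,C} P2→{Q,R}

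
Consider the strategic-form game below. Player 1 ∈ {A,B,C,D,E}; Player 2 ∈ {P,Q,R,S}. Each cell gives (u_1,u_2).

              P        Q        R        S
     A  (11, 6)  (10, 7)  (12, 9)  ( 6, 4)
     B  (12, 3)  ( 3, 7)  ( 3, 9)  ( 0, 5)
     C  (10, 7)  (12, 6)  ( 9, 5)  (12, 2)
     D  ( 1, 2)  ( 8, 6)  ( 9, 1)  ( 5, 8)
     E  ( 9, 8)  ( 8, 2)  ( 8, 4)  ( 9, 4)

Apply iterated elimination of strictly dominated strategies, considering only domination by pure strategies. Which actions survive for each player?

P1 drop D (A beats it: P:11>1 Q:10>8 R:12>9 S:6>5)
P1 drop E (C beats it: P:10>9 Q:12>8 R:9>8 S:12>9)
P2 drop S (Q beats it: A:7>4 B:7>5 C:6>2)
P1→{A,B,C} P2→{P,Q,R}

Survivors P1:{A,B,C} P2:{P,Q,R}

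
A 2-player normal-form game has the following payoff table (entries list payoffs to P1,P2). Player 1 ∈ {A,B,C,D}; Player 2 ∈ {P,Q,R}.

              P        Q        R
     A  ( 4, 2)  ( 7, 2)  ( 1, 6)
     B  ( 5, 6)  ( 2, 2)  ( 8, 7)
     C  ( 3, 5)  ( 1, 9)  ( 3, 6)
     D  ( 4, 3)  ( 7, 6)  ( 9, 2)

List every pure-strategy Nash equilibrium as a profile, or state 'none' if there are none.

(A,P): not NE [P1→B gives 5>4; P2→R gives 6>2]
(A,Q): not NE [P2→R gives 6>2]
(A,R): not NE [P1→D gives 9>1]
(B,P): not NE [P2→R gives 7>6]
(B,Q): not NE [P1→D gives 7>2; P2→R gives 7>2]
(B,R): not NE [P1→D gives 9>8]
(C,P): not NE [P1→B gives 5>3; P2→Q gives 9>5]
(C,Q): not NE [P1→D gives 7>1]
(C,R): not NE [P1→D gives 9>3; P2→Q gives 9>6]
(D,P): not NE [P1→B gives 5>4; P2→Q gives 6>3]
(D,Q): NE
(D,R): not NE [P2→Q gives 6>2]

Nash profiles: (D,Q)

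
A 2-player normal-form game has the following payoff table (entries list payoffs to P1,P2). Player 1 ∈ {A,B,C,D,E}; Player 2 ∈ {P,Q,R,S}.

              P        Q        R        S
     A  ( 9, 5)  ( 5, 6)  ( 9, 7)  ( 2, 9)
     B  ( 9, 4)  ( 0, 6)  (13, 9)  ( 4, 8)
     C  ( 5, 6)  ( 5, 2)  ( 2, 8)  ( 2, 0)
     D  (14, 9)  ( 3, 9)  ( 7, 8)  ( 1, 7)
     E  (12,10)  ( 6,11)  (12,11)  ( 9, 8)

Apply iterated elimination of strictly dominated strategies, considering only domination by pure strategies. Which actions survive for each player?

Survivors P1:{B,D,E} P2:{P,Q,R}

P1 drop A (E beats it: P:12>9 Q:6>5 R:12>9 S:9>2)
P1 drop C (E beats it: P:12>5 Q:6>5 R:12>2 S:9>2)
P2 drop S (R beats it: B:9>8 D:8>7 E:11>8)
P1→{B,D,E} P2→{P,Q,R}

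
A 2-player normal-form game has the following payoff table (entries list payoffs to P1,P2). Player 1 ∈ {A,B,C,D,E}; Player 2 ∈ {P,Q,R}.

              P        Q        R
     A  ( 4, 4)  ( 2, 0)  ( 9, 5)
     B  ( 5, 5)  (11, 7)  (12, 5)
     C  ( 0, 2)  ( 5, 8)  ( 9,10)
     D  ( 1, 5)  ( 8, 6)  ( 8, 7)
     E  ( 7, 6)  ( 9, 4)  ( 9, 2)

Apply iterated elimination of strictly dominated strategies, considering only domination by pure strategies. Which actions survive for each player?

P1 drop A (B beats it: P:5>4 Q:11>2 R:12>9)
P1 drop C (B beats it: P:5>0 Q:11>5 R:12>9)
P1 drop D (B beats it: P:5>1 Q:11>8 R:12>8)
P2 drop R (Q beats it: B:7>5 E:4>2)
P1→{B,E} P2→{P,Q}

Survivors P1:{B,E} P2:{P,Q}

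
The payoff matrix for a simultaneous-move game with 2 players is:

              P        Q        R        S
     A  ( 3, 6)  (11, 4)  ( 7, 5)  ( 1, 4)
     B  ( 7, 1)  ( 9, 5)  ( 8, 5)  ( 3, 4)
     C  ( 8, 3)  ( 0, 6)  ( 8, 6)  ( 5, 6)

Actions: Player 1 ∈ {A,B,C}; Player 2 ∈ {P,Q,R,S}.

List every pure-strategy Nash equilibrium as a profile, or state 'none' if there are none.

PSNE = {(B,R), (C,R), (C,S)}

(A,P): not NE [P1→C gives 8>3]
(A,Q): not NE [P2→P gives 6>4]
(A,R): not NE [P1→C gives 8>7; P2→P gives 6>5]
(A,S): not NE [P1→C gives 5>1; P2→P gives 6>4]
(B,P): not NE [P1→C gives 8>7; P2→R gives 5>1]
(B,Q): not NE [P1→A gives 11>9]
(B,R): NE
(B,S): not NE [P1→C gives 5>3; P2→R gives 5>4]
(C,P): not NE [P2→S gives 6>3]
(C,Q): not NE [P1→A gives 11>0]
(C,R): NE
(C,S): NE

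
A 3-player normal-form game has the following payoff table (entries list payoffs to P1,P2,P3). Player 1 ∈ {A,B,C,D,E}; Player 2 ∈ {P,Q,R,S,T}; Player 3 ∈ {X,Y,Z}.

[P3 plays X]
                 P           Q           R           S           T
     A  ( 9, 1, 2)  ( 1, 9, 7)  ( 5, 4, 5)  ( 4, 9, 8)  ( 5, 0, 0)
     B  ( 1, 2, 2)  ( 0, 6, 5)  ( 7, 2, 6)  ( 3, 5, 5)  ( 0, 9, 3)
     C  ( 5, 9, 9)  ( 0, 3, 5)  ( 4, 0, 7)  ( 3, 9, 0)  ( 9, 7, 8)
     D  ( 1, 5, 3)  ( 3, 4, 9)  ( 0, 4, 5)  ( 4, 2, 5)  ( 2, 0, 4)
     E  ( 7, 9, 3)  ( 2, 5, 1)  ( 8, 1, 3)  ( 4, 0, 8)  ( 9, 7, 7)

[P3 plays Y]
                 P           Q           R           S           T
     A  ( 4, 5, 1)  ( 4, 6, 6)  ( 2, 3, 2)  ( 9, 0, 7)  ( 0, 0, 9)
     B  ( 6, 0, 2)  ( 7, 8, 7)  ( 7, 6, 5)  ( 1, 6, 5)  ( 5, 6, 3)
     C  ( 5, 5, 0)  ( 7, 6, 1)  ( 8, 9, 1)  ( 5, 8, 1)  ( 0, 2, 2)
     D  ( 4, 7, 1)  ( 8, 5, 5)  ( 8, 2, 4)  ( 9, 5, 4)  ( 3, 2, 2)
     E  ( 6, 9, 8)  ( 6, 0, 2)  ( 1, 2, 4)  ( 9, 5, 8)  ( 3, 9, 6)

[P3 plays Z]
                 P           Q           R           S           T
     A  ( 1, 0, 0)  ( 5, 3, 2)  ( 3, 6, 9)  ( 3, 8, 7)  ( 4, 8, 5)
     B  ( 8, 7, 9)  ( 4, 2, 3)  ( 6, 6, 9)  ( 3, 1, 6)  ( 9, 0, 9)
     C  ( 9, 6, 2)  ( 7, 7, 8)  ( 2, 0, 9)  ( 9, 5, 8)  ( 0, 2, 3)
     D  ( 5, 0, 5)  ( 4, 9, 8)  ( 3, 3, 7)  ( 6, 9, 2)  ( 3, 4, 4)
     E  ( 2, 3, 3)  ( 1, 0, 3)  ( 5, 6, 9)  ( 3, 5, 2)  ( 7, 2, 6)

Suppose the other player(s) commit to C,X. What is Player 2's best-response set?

BR_2 = {P,S}

u_2(P vs C,X) = 9
u_2(Q vs C,X) = 3
u_2(R vs C,X) = 0
u_2(S vs C,X) = 9
u_2(T vs C,X) = 7
max payoff 9 at {P,S}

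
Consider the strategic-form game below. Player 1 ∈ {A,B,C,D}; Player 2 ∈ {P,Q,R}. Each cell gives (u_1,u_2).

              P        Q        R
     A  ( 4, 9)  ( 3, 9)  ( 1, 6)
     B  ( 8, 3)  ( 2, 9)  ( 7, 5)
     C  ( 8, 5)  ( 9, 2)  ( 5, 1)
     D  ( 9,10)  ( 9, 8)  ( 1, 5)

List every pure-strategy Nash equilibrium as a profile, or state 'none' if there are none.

Nash profiles: (D,P)

(A,P): not NE [P1→D gives 9>4]
(A,Q): not NE [P1→D gives 9>3]
(A,R): not NE [P1→B gives 7>1; P2→Q gives 9>6]
(B,P): not NE [P1→D gives 9>8; P2→Q gives 9>3]
(B,Q): not NE [P1→D gives 9>2]
(B,R): not NE [P2→Q gives 9>5]
(C,P): not NE [P1→D gives 9>8]
(C,Q): not NE [P2→P gives 5>2]
(C,R): not NE [P1→B gives 7>5; P2→P gives 5>1]
(D,P): NE
(D,Q): not NE [P2→P gives 10>8]
(D,R): not NE [P1→B gives 7>1; P2→P gives 10>5]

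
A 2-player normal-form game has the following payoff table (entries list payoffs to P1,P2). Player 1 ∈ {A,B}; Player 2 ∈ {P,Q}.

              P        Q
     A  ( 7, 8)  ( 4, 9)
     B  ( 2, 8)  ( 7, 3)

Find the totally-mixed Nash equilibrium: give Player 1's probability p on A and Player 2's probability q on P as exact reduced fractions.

P1 indiff ⇒ q·7+(1-q)·4 = q·2+(1-q)·7 ⇒ q(5) = (1-q)(3) ⇒ q = 3/8
P2 indiff ⇒ p·8+(1-p)·8 = p·9+(1-p)·3 ⇒ p(-1) = (1-p)(-5) ⇒ p = 5/6

p=5/6, q=3/8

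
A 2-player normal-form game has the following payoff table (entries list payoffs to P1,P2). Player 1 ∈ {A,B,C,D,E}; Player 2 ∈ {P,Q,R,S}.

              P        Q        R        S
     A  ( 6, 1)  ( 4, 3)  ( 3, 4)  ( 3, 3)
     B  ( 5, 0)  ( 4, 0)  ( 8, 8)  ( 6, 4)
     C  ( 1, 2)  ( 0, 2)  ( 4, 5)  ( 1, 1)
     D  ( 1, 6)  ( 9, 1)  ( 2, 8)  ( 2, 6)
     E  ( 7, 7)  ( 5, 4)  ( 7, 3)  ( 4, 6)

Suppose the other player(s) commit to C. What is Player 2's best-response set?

P2 best: {R}

u_2(P vs C) = 2
u_2(Q vs C) = 2
u_2(R vs C) = 5
u_2(S vs C) = 1
max payoff 5 at {R}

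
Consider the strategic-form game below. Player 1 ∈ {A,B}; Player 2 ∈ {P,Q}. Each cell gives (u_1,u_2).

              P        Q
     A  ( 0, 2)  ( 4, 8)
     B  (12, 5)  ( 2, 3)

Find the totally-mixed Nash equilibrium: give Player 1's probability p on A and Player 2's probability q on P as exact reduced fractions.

P1 mixes 1/4 on A; P2 mixes 1/7 on P

P1 indiff ⇒ q·0+(1-q)·4 = q·12+(1-q)·2 ⇒ q(-12) = (1-q)(-2) ⇒ q = 1/7
P2 indiff ⇒ p·2+(1-p)·5 = p·8+(1-p)·3 ⇒ p(-6) = (1-p)(-2) ⇒ p = 1/4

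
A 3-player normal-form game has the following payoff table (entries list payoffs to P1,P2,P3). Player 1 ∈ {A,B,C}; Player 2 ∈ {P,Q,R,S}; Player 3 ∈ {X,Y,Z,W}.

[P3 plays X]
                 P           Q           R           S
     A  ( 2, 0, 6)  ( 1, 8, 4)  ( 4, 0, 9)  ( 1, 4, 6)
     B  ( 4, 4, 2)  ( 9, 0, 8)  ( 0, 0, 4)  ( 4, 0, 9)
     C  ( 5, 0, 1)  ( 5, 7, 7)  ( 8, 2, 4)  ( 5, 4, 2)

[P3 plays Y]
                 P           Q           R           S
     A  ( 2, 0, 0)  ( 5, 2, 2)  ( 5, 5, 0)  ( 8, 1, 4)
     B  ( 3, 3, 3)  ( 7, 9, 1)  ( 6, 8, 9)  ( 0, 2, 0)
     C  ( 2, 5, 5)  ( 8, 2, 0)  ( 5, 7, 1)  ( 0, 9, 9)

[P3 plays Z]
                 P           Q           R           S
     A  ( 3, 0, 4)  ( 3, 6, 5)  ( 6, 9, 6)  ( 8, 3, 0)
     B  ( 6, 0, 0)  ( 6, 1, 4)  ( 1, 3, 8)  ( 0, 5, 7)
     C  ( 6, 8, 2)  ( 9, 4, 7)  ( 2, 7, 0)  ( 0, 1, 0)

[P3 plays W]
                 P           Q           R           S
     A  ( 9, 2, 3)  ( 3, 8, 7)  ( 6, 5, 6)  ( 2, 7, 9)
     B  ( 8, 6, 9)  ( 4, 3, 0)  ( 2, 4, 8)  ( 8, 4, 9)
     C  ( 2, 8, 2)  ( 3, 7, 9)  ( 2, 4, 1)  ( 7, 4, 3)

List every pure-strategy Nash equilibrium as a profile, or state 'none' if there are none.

(A,P,X): not NE [P1→C gives 5>2; P2→Q gives 8>0]
(A,P,Y): not NE [P1→B gives 3>2; P2→R gives 5>0; P3→X gives 6>0]
(A,P,Z): not NE [P1→C gives 6>3; P2→R gives 9>0; P3→X gives 6>4]
(A,P,W): not NE [P2→Q gives 8>2; P3→X gives 6>3]
(A,Q,X): not NE [P1→B gives 9>1; P3→W gives 7>4]
(A,Q,Y): not NE [P1→C gives 8>5; P2→R gives 5>2; P3→W gives 7>2]
(A,Q,Z): not NE [P1→C gives 9>3; P2→R gives 9>6; P3→W gives 7>5]
(A,Q,W): not NE [P1→B gives 4>3]
(A,R,X): not NE [P1→C gives 8>4; P2→Q gives 8>0]
(A,R,Y): not NE [P1→B gives 6>5; P3→X gives 9>0]
(A,R,Z): not NE [P3→X gives 9>6]
(A,R,W): not NE [P2→Q gives 8>5; P3→X gives 9>6]
(A,S,X): not NE [P1→C gives 5>1; P2→Q gives 8>4; P3→W gives 9>6]
(A,S,Y): not NE [P2→R gives 5>1; P3→W gives 9>4]
(A,S,Z): not NE [P2→R gives 9>3; P3→W gives 9>0]
(A,S,W): not NE [P1→B gives 8>2; P2→Q gives 8>7]
(B,P,X): not NE [P1→C gives 5>4; P3→W gives 9>2]
(B,P,Y): not NE [P2→Q gives 9>3; P3→W gives 9>3]
(B,P,Z): not NE [P2→S gives 5>0; P3→W gives 9>0]
(B,P,W): not NE [P1→A gives 9>8]
(B,Q,X): not NE [P2→P gives 4>0]
(B,Q,Y): not NE [P1→C gives 8>7; P3→X gives 8>1]
(B,Q,Z): not NE [P1→C gives 9>6; P2→S gives 5>1; P3→X gives 8>4]
(B,Q,W): not NE [P2→P gives 6>3; P3→X gives 8>0]
(B,R,X): not NE [P1→C gives 8>0; P2→P gives 4>0; P3→Y gives 9>4]
(B,R,Y): not NE [P2→Q gives 9>8]
(B,R,Z): not NE [P1→A gives 6>1; P2→S gives 5>3; P3→Y gives 9>8]
(B,R,W): not NE [P1→A gives 6>2; P2→P gives 6>4; P3→Y gives 9>8]
(B,S,X): not NE [P1→C gives 5>4; P2→P gives 4>0]
(B,S,Y): not NE [P1→A gives 8>0; P2→Q gives 9>2; P3→W gives 9>0]
(B,S,Z): not NE [P1→A gives 8>0; P3→W gives 9>7]
(B,S,W): not NE [P2→P gives 6>4]
(C,P,X): not NE [P2→Q gives 7>0; P3→Y gives 5>1]
(C,P,Y): not NE [P1→B gives 3>2; P2→S gives 9>5]
(C,P,Z): not NE [P3→Y gives 5>2]
(C,P,W): not NE [P1→A gives 9>2; P3→Y gives 5>2]
(C,Q,X): not NE [P1→B gives 9>5; P3→W gives 9>7]
(C,Q,Y): not NE [P2→S gives 9>2; P3→W gives 9>0]
(C,Q,Z): not NE [P2→P gives 8>4; P3→W gives 9>7]
(C,Q,W): not NE [P1→B gives 4>3; P2→P gives 8>7]
(C,R,X): not NE [P2→Q gives 7>2]
(C,R,Y): not NE [P1→B gives 6>5; P2→S gives 9>7; P3→X gives 4>1]
(C,R,Z): not NE [P1→A gives 6>2; P2→P gives 8>7; P3→X gives 4>0]
(C,R,W): not NE [P1→A gives 6>2; P2→P gives 8>4; P3→X gives 4>1]
(C,S,X): not NE [P2→Q gives 7>4; P3→Y gives 9>2]
(C,S,Y): not NE [P1→A gives 8>0]
(C,S,Z): not NE [P1→A gives 8>0; P2→P gives 8>1; P3→Y gives 9>0]
(C,S,W): not NE [P1→B gives 8>7; P2→P gives 8>4; P3→Y gives 9>3]

No pure NE.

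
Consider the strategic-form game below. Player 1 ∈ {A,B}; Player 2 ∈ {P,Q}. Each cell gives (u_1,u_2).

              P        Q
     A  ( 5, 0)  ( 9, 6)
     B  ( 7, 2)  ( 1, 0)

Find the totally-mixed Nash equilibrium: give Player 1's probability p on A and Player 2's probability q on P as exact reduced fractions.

P1 indiff ⇒ q·5+(1-q)·9 = q·7+(1-q)·1 ⇒ q(-2) = (1-q)(-8) ⇒ q = 4/5
P2 indiff ⇒ p·0+(1-p)·2 = p·6+(1-p)·0 ⇒ p(-6) = (1-p)(-2) ⇒ p = 1/4

p=1/4, q=4/5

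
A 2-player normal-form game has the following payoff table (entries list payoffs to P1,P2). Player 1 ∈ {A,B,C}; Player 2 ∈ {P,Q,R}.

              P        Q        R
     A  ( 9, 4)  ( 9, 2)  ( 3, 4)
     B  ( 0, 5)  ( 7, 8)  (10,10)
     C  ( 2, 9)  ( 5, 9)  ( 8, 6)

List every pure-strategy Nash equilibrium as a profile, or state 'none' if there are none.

(A,P): NE
(A,Q): not NE [P2→R gives 4>2]
(A,R): not NE [P1→B gives 10>3]
(B,P): not NE [P1→A gives 9>0; P2→R gives 10>5]
(B,Q): not NE [P1→A gives 9>7; P2→R gives 10>8]
(B,R): NE
(C,P): not NE [P1→A gives 9>2]
(C,Q): not NE [P1→A gives 9>5]
(C,R): not NE [P1→B gives 10>8; P2→Q gives 9>6]

PSNE = {(A,P), (B,R)}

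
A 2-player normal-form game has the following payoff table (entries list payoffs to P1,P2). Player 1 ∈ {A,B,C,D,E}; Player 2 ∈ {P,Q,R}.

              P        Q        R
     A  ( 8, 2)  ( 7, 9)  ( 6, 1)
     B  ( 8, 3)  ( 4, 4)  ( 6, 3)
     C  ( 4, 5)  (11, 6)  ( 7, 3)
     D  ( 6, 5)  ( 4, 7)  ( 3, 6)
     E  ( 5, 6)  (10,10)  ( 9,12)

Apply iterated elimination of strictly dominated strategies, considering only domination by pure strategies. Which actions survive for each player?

Remaining: P1:{C,E} P2:{Q,R}

P1 drop D (A beats it: P:8>6 Q:7>4 R:6>3)
P2 drop P (Q beats it: A:9>2 B:4>3 C:6>5 E:10>6)
P1 drop A (C beats it: Q:11>7 R:7>6)
P1 drop B (C beats it: Q:11>4 R:7>6)
P1→{C,E} P2→{Q,R}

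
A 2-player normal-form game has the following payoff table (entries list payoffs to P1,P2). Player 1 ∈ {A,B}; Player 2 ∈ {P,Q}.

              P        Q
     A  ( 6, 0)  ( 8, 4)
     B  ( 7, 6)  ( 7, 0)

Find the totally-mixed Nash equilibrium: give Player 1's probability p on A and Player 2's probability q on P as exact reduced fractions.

P1 indiff ⇒ q·6+(1-q)·8 = q·7+(1-q)·7 ⇒ q(-1) = (1-q)(-1) ⇒ q = 1/2
P2 indiff ⇒ p·0+(1-p)·6 = p·4+(1-p)·0 ⇒ p(-4) = (1-p)(-6) ⇒ p = 3/5

p=3/5, q=1/2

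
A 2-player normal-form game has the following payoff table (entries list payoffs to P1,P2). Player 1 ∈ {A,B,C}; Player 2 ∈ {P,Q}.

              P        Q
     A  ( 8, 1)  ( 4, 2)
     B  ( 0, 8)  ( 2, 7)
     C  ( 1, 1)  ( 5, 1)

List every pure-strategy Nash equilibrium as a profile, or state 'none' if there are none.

(A,P): not NE [P2→Q gives 2>1]
(A,Q): not NE [P1→C gives 5>4]
(B,P): not NE [P1→A gives 8>0]
(B,Q): not NE [P1→C gives 5>2; P2→P gives 8>7]
(C,P): not NE [P1→A gives 8>1]
(C,Q): NE

PSNE = {(C,Q)}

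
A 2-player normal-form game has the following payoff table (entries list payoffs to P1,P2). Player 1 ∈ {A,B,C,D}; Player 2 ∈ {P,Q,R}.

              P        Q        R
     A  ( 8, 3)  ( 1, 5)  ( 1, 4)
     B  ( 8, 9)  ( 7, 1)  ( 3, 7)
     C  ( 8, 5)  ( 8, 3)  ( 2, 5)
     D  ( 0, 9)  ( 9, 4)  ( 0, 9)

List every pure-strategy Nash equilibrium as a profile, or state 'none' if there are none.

(A,P): not NE [P2→Q gives 5>3]
(A,Q): not NE [P1→D gives 9>1]
(A,R): not NE [P1→B gives 3>1; P2→Q gives 5>4]
(B,P): NE
(B,Q): not NE [P1→D gives 9>7; P2→P gives 9>1]
(B,R): not NE [P2→P gives 9>7]
(C,P): NE
(C,Q): not NE [P1→D gives 9>8; P2→R gives 5>3]
(C,R): not NE [P1→B gives 3>2]
(D,P): not NE [P1→C gives 8>0]
(D,Q): not NE [P2→R gives 9>4]
(D,R): not NE [P1→B gives 3>0]

NE set: (B,P), (C,P)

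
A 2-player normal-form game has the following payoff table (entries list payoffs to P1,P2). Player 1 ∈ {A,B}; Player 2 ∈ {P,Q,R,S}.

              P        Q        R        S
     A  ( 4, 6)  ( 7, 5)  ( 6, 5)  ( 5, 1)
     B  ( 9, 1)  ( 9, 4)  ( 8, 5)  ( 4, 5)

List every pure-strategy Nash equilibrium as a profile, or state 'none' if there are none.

(A,P): not NE [P1→B gives 9>4]
(A,Q): not NE [P1→B gives 9>7; P2→P gives 6>5]
(A,R): not NE [P1→B gives 8>6; P2→P gives 6>5]
(A,S): not NE [P2→P gives 6>1]
(B,P): not NE [P2→S gives 5>1]
(B,Q): not NE [P2→S gives 5>4]
(B,R): NE
(B,S): not NE [P1→A gives 5>4]

PSNE = {(B,R)}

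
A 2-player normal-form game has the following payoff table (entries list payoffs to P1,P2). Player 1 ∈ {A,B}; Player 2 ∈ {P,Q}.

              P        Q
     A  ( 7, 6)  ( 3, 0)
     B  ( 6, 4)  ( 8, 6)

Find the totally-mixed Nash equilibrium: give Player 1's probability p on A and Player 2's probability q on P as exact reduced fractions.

P1 indiff ⇒ q·7+(1-q)·3 = q·6+(1-q)·8 ⇒ q(1) = (1-q)(5) ⇒ q = 5/6
P2 indiff ⇒ p·6+(1-p)·4 = p·0+(1-p)·6 ⇒ p(6) = (1-p)(2) ⇒ p = 1/4

P1 mixes 1/4 on A; P2 mixes 5/6 on P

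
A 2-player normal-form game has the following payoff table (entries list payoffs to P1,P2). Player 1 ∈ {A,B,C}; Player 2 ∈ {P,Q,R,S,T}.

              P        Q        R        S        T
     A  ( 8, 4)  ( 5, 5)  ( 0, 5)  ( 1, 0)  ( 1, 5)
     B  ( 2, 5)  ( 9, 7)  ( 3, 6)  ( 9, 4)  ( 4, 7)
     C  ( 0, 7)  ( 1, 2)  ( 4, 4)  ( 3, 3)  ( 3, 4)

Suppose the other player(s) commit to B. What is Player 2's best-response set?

BR_2 = {Q,T}

u_2(P vs B) = 5
u_2(Q vs B) = 7
u_2(R vs B) = 6
u_2(S vs B) = 4
u_2(T vs B) = 7
max payoff 7 at {Q,T}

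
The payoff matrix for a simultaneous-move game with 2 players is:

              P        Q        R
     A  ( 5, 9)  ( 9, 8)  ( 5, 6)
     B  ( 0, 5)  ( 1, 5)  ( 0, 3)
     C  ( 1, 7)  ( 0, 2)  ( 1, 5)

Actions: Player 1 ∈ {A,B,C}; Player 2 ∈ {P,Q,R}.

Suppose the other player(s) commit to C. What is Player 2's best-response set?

argmax u_2 = {P}

u_2(P vs C) = 7
u_2(Q vs C) = 2
u_2(R vs C) = 5
max payoff 7 at {P}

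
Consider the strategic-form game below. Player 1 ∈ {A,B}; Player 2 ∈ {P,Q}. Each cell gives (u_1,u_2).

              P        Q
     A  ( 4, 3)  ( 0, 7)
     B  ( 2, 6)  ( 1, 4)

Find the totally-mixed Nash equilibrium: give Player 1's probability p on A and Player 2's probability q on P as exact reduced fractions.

P1 mixes 1/3 on A; P2 mixes 1/3 on P

P1 indiff ⇒ q·4+(1-q)·0 = q·2+(1-q)·1 ⇒ q(2) = (1-q)(1) ⇒ q = 1/3
P2 indiff ⇒ p·3+(1-p)·6 = p·7+(1-p)·4 ⇒ p(-4) = (1-p)(-2) ⇒ p = 1/3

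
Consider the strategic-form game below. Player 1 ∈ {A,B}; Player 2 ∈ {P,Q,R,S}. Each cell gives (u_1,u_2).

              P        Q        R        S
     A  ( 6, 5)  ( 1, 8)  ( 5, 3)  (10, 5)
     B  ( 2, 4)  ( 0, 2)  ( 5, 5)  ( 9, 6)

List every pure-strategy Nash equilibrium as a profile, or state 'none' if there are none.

(A,P): not NE [P2→Q gives 8>5]
(A,Q): NE
(A,R): not NE [P2→Q gives 8>3]
(A,S): not NE [P2→Q gives 8>5]
(B,P): not NE [P1→A gives 6>2; P2→S gives 6>4]
(B,Q): not NE [P1→A gives 1>0; P2→S gives 6>2]
(B,R): not NE [P2→S gives 6>5]
(B,S): not NE [P1→A gives 10>9]

NE set: (A,Q)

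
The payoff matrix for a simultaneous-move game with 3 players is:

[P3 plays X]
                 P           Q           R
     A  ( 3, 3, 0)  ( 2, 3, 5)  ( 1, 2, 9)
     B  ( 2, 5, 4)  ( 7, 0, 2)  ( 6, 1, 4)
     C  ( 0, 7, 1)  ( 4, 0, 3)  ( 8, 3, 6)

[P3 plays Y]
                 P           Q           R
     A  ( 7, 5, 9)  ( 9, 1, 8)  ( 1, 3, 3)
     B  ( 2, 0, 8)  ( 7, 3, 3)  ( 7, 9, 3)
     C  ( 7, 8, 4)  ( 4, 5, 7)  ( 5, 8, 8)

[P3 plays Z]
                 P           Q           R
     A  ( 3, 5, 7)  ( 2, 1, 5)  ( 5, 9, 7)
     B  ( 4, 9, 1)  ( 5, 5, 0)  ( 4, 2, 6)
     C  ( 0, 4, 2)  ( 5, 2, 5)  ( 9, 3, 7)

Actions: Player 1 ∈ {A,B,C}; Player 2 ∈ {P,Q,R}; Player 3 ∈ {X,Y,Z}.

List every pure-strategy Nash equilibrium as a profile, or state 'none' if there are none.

Nash profiles: (A,P,Y), (C,P,Y)

(A,P,X): not NE [P3→Y gives 9>0]
(A,P,Y): NE
(A,P,Z): not NE [P1→B gives 4>3; P2→R gives 9>5; P3→Y gives 9>7]
(A,Q,X): not NE [P1→B gives 7>2; P3→Y gives 8>5]
(A,Q,Y): not NE [P2→P gives 5>1]
(A,Q,Z): not NE [P1→C gives 5>2; P2→R gives 9>1; P3→Y gives 8>5]
(A,R,X): not NE [P1→C gives 8>1; P2→Q gives 3>2]
(A,R,Y): not NE [P1→B gives 7>1; P2→P gives 5>3; P3→X gives 9>3]
(A,R,Z): not NE [P1→C gives 9>5; P3→X gives 9>7]
(B,P,X): not NE [P1→A gives 3>2; P3→Y gives 8>4]
(B,P,Y): not NE [P1→C gives 7>2; P2→R gives 9>0]
(B,P,Z): not NE [P3→Y gives 8>1]
(B,Q,X): not NE [P2→P gives 5>0; P3→Y gives 3>2]
(B,Q,Y): not NE [P1→A gives 9>7; P2→R gives 9>3]
(B,Q,Z): not NE [P2→P gives 9>5; P3→Y gives 3>0]
(B,R,X): not NE [P1→C gives 8>6; P2→P gives 5>1; P3→Z gives 6>4]
(B,R,Y): not NE [P3→Z gives 6>3]
(B,R,Z): not NE [P1→C gives 9>4; P2→P gives 9>2]
(C,P,X): not NE [P1→A gives 3>0; P3→Y gives 4>1]
(C,P,Y): NE
(C,P,Z): not NE [P1→B gives 4>0; P3→Y gives 4>2]
(C,Q,X): not NE [P1→B gives 7>4; P2→P gives 7>0; P3→Y gives 7>3]
(C,Q,Y): not NE [P1→A gives 9>4; P2→R gives 8>5]
(C,Q,Z): not NE [P2→P gives 4>2; P3→Y gives 7>5]
(C,R,X): not NE [P2→P gives 7>3; P3→Y gives 8>6]
(C,R,Y): not NE [P1→B gives 7>5]
(C,R,Z): not NE [P2→P gives 4>3; P3→Y gives 8>7]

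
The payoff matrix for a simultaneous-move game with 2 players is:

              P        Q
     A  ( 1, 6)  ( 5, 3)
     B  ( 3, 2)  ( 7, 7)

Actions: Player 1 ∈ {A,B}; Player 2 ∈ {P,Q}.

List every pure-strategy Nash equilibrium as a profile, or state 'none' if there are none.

(A,P): not NE [P1→B gives 3>1]
(A,Q): not NE [P1→B gives 7>5; P2→P gives 6>3]
(B,P): not NE [P2→Q gives 7>2]
(B,Q): NE

PSNE = {(B,Q)}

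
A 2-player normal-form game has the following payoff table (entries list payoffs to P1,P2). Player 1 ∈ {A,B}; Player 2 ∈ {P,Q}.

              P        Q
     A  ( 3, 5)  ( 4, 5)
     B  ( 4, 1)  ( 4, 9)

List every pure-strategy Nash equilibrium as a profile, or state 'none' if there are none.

NE set: (A,Q), (B,Q)

(A,P): not NE [P1→B gives 4>3]
(A,Q): NE
(B,P): not NE [P2→Q gives 9>1]
(B,Q): NE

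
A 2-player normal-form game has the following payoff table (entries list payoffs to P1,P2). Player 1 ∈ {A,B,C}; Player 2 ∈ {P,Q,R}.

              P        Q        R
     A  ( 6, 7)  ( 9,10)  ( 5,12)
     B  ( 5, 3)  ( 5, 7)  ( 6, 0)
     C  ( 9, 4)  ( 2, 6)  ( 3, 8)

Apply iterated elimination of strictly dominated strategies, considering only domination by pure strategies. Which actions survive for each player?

P2 drop P (Q beats it: A:10>7 B:7>3 C:6>4)
P1 drop C (A beats it: Q:9>2 R:5>3)
P1→{A,B} P2→{Q,R}

Remaining: P1:{A,B} P2:{Q,R}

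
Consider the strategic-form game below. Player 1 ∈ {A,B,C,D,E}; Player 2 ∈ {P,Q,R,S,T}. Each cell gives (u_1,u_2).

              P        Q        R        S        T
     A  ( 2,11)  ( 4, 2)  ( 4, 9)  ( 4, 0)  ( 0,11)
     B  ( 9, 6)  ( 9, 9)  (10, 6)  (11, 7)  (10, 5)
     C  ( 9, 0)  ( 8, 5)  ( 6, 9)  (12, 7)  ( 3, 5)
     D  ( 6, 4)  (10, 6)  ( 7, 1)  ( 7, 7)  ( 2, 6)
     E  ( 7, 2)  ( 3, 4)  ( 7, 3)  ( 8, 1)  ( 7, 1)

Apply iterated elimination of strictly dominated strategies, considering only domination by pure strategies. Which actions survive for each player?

Remaining: P1:{B,C,D} P2:{Q,R,S}

P1 drop A (B beats it: P:9>2 Q:9>4 R:10>4 S:11>4 T:10>0)
P1 drop E (B beats it: P:9>7 Q:9>3 R:10>7 S:11>8 T:10>7)
P2 drop P (Q beats it: B:9>6 C:5>0 D:6>4)
P2 drop T (S beats it: B:7>5 C:7>5 D:7>6)
P1→{B,C,D} P2→{Q,R,S}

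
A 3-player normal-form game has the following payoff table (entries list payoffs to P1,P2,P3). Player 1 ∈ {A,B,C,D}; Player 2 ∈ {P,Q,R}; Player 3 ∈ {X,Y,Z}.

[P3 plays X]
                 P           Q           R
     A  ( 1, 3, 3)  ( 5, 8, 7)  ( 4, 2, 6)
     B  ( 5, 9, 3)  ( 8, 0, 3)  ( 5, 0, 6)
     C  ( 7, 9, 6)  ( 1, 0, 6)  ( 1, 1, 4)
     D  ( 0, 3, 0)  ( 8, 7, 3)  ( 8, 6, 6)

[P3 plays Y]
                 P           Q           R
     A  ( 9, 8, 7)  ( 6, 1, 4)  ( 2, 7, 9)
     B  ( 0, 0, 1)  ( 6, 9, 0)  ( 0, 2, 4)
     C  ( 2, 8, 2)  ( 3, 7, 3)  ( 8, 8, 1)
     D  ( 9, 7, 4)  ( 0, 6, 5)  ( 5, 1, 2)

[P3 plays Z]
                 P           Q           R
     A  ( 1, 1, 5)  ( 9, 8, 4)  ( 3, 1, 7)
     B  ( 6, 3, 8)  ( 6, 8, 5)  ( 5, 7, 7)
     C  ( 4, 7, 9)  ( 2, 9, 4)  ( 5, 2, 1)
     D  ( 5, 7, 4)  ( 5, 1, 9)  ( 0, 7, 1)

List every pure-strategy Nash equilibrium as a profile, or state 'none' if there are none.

PSNE = {(A,P,Y), (D,P,Y)}

(A,P,X): not NE [P1→C gives 7>1; P2→Q gives 8>3; P3→Y gives 7>3]
(A,P,Y): NE
(A,P,Z): not NE [P1→B gives 6>1; P2→Q gives 8>1; P3→Y gives 7>5]
(A,Q,X): not NE [P1→D gives 8>5]
(A,Q,Y): not NE [P2→P gives 8>1; P3→X gives 7>4]
(A,Q,Z): not NE [P3→X gives 7>4]
(A,R,X): not NE [P1→D gives 8>4; P2→Q gives 8>2; P3→Y gives 9>6]
(A,R,Y): not NE [P1→C gives 8>2; P2→P gives 8>7]
(A,R,Z): not NE [P1→C gives 5>3; P2→Q gives 8>1; P3→Y gives 9>7]
(B,P,X): not NE [P1→C gives 7>5; P3→Z gives 8>3]
(B,P,Y): not NE [P1→D gives 9>0; P2→Q gives 9>0; P3→Z gives 8>1]
(B,P,Z): not NE [P2→Q gives 8>3]
(B,Q,X): not NE [P2→P gives 9>0; P3→Z gives 5>3]
(B,Q,Y): not NE [P3→Z gives 5>0]
(B,Q,Z): not NE [P1→A gives 9>6]
(B,R,X): not NE [P1→D gives 8>5; P2→P gives 9>0; P3→Z gives 7>6]
(B,R,Y): not NE [P1→C gives 8>0; P2→Q gives 9>2; P3→Z gives 7>4]
(B,R,Z): not NE [P2→Q gives 8>7]
(C,P,X): not NE [P3→Z gives 9>6]
(C,P,Y): not NE [P1→D gives 9>2; P3→Z gives 9>2]
(C,P,Z): not NE [P1→B gives 6>4; P2→Q gives 9>7]
(C,Q,X): not NE [P1→D gives 8>1; P2→P gives 9>0]
(C,Q,Y): not NE [P1→B gives 6>3; P2→R gives 8>7; P3→X gives 6>3]
(C,Q,Z): not NE [P1→A gives 9>2; P3→X gives 6>4]
(C,R,X): not NE [P1→D gives 8>1; P2→P gives 9>1]
(C,R,Y): not NE [P3→X gives 4>1]
(C,R,Z): not NE [P2→Q gives 9>2; P3→X gives 4>1]
(D,P,X): not NE [P1→C gives 7>0; P2→Q gives 7>3; P3→Z gives 4>0]
(D,P,Y): NE
(D,P,Z): not NE [P1→B gives 6>5]
(D,Q,X): not NE [P3→Z gives 9>3]
(D,Q,Y): not NE [P1→B gives 6>0; P2→P gives 7>6; P3→Z gives 9>5]
(D,Q,Z): not NE [P1→A gives 9>5; P2→R gives 7>1]
(D,R,X): not NE [P2→Q gives 7>6]
(D,R,Y): not NE [P1→C gives 8>5; P2→P gives 7>1; P3→X gives 6>2]
(D,R,Z): not NE [P1→C gives 5>0; P3→X gives 6>1]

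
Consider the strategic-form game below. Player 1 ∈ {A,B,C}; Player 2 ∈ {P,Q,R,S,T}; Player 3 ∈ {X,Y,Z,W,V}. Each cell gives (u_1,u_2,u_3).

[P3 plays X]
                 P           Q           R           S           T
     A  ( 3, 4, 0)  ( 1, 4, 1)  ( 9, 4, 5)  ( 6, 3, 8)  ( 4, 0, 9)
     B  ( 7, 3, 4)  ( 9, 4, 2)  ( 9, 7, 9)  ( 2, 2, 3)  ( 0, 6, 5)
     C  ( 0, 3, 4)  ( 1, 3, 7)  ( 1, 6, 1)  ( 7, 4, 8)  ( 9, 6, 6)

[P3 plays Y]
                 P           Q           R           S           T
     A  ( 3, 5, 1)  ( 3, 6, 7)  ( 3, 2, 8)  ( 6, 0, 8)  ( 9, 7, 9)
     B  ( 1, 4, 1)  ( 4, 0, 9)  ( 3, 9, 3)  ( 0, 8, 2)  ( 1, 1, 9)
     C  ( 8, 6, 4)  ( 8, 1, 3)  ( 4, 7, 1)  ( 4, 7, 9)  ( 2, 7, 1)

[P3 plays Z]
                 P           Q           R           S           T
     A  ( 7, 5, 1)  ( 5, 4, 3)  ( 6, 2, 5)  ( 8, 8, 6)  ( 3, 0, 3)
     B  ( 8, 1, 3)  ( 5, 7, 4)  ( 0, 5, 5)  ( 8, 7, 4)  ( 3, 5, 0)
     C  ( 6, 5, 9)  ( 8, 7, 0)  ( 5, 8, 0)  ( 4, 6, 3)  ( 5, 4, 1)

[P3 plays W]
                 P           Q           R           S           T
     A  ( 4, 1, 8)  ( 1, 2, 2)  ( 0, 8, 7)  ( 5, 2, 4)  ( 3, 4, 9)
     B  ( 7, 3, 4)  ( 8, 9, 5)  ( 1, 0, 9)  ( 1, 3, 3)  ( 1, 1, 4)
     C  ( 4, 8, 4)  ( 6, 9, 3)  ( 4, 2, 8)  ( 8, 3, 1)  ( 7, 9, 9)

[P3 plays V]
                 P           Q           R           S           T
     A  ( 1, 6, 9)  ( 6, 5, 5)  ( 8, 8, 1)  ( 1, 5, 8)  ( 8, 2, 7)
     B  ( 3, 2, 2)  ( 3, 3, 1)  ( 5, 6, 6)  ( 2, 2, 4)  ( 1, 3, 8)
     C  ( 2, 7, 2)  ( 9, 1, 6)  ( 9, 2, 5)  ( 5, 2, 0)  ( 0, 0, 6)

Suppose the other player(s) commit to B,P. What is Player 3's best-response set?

argmax u_3 = {X,W}

u_3(X vs B,P) = 4
u_3(Y vs B,P) = 1
u_3(Z vs B,P) = 3
u_3(W vs B,P) = 4
u_3(V vs B,P) = 2
max payoff 4 at {X,W}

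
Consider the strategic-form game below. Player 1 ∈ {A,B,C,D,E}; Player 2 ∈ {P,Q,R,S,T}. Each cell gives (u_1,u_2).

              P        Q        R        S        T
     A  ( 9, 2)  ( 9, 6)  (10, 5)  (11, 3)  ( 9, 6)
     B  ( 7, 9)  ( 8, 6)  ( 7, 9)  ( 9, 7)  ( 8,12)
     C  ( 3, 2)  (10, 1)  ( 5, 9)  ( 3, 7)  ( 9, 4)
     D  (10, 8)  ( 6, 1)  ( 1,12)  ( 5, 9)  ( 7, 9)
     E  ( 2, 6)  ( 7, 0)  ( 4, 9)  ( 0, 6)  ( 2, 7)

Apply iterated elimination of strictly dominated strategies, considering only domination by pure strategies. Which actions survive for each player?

P1 drop B (A beats it: P:9>7 Q:9>8 R:10>7 S:11>9 T:9>8)
P1 drop E (A beats it: P:9>2 Q:9>7 R:10>4 S:11>0 T:9>2)
P2 drop P (R beats it: A:5>2 C:9>2 D:12>8)
P1 drop D (A beats it: Q:9>6 R:10>1 S:11>5 T:9>7)
P2 drop S (R beats it: A:5>3 C:9>7)
P1→{A,C} P2→{Q,R,T}

Survivors P1:{A,C} P2:{Q,R,T}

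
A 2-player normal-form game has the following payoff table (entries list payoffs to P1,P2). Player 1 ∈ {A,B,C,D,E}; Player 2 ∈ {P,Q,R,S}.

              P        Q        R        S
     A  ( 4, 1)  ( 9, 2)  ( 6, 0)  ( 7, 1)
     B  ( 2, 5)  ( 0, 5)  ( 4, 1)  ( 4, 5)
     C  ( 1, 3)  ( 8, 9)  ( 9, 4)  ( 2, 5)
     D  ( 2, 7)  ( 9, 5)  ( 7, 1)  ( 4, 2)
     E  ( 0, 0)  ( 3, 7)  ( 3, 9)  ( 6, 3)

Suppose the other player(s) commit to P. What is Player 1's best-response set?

u_1(A vs P) = 4
u_1(B vs P) = 2
u_1(C vs P) = 1
u_1(D vs P) = 2
u_1(E vs P) = 0
max payoff 4 at {A}

BR_1 = {A}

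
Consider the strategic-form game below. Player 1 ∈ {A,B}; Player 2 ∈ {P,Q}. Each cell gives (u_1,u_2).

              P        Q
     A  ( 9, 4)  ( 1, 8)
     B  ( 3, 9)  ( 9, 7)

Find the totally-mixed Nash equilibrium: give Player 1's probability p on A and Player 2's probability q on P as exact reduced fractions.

p=1/3, q=4/7

P1 indiff ⇒ q·9+(1-q)·1 = q·3+(1-q)·9 ⇒ q(6) = (1-q)(8) ⇒ q = 4/7
P2 indiff ⇒ p·4+(1-p)·9 = p·8+(1-p)·7 ⇒ p(-4) = (1-p)(-2) ⇒ p = 1/3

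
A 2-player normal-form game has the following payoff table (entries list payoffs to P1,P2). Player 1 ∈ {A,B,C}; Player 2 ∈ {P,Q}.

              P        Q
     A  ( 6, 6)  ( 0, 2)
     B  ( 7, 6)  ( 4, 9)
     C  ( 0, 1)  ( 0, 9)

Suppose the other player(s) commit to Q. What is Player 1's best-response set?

u_1(A vs Q) = 0
u_1(B vs Q) = 4
u_1(C vs Q) = 0
max payoff 4 at {B}

P1 best: {B}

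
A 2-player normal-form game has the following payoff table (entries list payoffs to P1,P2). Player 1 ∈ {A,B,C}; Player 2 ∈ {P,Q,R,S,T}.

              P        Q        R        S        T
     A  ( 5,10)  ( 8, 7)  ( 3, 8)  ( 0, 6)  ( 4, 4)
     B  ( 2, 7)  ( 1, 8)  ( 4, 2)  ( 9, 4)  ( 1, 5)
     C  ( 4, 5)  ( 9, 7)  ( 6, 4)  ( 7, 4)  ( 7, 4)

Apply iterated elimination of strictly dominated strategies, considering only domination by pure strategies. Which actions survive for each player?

IESDS → P1:{A,C} P2:{P,Q}

P2 drop R (P beats it: A:10>8 B:7>2 C:5>4)
P2 drop S (P beats it: A:10>6 B:7>4 C:5>4)
P1 drop B (A beats it: P:5>2 Q:8>1 T:4>1)
P2 drop T (P beats it: A:10>4 C:5>4)
P1→{A,C} P2→{P,Q}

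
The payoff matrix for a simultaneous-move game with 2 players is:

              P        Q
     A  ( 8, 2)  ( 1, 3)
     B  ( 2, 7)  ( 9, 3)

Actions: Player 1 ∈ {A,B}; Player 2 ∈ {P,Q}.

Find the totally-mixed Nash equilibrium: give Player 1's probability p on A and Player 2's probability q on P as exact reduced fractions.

P1 indiff ⇒ q·8+(1-q)·1 = q·2+(1-q)·9 ⇒ q(6) = (1-q)(8) ⇒ q = 4/7
P2 indiff ⇒ p·2+(1-p)·7 = p·3+(1-p)·3 ⇒ p(-1) = (1-p)(-4) ⇒ p = 4/5

p=4/5, q=4/7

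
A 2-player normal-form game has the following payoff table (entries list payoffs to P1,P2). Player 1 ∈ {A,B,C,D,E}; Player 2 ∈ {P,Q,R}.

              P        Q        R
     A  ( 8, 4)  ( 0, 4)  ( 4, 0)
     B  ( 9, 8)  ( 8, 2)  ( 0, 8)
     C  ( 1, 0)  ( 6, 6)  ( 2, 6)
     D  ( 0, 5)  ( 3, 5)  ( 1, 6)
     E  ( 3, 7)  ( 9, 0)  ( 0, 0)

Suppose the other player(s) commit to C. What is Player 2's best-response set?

argmax u_2 = {Q,R}

u_2(P vs C) = 0
u_2(Q vs C) = 6
u_2(R vs C) = 6
max payoff 6 at {Q,R}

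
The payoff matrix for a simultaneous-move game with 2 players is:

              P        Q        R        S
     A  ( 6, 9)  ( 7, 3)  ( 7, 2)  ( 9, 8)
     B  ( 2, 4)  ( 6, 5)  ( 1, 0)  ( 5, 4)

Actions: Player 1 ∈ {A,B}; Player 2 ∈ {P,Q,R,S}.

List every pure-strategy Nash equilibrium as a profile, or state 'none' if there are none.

Nash profiles: (A,P)

(A,P): NE
(A,Q): not NE [P2→P gives 9>3]
(A,R): not NE [P2→P gives 9>2]
(A,S): not NE [P2→P gives 9>8]
(B,P): not NE [P1→A gives 6>2; P2→Q gives 5>4]
(B,Q): not NE [P1→A gives 7>6]
(B,R): not NE [P1→A gives 7>1; P2→Q gives 5>0]
(B,S): not NE [P1→A gives 9>5; P2→Q gives 5>4]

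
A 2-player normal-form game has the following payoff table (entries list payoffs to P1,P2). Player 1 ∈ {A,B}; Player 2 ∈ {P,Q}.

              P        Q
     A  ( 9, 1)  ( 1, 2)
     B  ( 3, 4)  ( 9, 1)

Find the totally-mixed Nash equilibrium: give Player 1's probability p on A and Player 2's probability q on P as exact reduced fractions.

P1 mixes 3/4 on A; P2 mixes 4/7 on P

P1 indiff ⇒ q·9+(1-q)·1 = q·3+(1-q)·9 ⇒ q(6) = (1-q)(8) ⇒ q = 4/7
P2 indiff ⇒ p·1+(1-p)·4 = p·2+(1-p)·1 ⇒ p(-1) = (1-p)(-3) ⇒ p = 3/4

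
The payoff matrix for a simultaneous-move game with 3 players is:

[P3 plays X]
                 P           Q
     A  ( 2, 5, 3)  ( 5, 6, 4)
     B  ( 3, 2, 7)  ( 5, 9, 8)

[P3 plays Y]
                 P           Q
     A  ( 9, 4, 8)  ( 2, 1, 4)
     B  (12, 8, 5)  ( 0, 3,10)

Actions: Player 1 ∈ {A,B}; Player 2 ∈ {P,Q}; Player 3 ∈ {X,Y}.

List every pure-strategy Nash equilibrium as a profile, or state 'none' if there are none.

PSNE = {(A,Q,X)}

(A,P,X): not NE [P1→B gives 3>2; P2→Q gives 6>5; P3→Y gives 8>3]
(A,P,Y): not NE [P1→B gives 12>9]
(A,Q,X): NE
(A,Q,Y): not NE [P2→P gives 4>1]
(B,P,X): not NE [P2→Q gives 9>2]
(B,P,Y): not NE [P3→X gives 7>5]
(B,Q,X): not NE [P3→Y gives 10>8]
(B,Q,Y): not NE [P1→A gives 2>0; P2→P gives 8>3]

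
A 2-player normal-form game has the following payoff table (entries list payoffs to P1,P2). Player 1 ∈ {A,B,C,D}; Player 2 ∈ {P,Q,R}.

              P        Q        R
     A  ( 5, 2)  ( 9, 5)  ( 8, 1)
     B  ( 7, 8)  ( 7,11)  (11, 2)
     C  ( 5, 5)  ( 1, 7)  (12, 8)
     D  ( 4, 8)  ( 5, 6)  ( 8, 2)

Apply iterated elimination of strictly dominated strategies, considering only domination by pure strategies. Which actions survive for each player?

IESDS → P1:{A,B,C} P2:{Q,R}

P1 drop D (B beats it: P:7>4 Q:7>5 R:11>8)
P2 drop P (Q beats it: A:5>2 B:11>8 C:7>5)
P1→{A,B,C} P2→{Q,R}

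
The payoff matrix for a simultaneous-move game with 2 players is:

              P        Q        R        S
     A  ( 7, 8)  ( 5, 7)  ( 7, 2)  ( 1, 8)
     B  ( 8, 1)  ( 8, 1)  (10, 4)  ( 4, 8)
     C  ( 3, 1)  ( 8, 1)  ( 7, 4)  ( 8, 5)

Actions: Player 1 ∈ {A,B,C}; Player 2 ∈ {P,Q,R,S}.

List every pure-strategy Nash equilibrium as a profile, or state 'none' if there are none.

(A,P): not NE [P1→B gives 8>7]
(A,Q): not NE [P1→C gives 8>5; P2→S gives 8>7]
(A,R): not NE [P1→B gives 10>7; P2→S gives 8>2]
(A,S): not NE [P1→C gives 8>1]
(B,P): not NE [P2→S gives 8>1]
(B,Q): not NE [P2→S gives 8>1]
(B,R): not NE [P2→S gives 8>4]
(B,S): not NE [P1→C gives 8>4]
(C,P): not NE [P1→B gives 8>3; P2→S gives 5>1]
(C,Q): not NE [P2→S gives 5>1]
(C,R): not NE [P1→B gives 10>7; P2→S gives 5>4]
(C,S): NE

PSNE = {(C,S)}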